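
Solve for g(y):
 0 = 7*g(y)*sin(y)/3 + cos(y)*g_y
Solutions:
 g(y) = C1*cos(y)^(7/3)


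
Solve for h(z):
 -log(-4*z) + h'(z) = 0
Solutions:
 h(z) = C1 + z*log(-z) + z*(-1 + 2*log(2))


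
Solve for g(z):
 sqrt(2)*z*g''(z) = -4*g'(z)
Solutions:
 g(z) = C1 + C2*z^(1 - 2*sqrt(2))


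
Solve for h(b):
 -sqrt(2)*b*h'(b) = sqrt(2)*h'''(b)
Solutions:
 h(b) = C1 + Integral(C2*airyai(-b) + C3*airybi(-b), b)


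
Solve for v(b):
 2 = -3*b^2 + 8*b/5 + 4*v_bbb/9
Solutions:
 v(b) = C1 + C2*b + C3*b^2 + 9*b^5/80 - 3*b^4/20 + 3*b^3/4


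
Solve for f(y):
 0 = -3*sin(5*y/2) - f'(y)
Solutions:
 f(y) = C1 + 6*cos(5*y/2)/5


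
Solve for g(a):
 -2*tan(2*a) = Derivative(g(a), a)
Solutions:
 g(a) = C1 + log(cos(2*a))


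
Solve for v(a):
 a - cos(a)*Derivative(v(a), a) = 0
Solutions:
 v(a) = C1 + Integral(a/cos(a), a)


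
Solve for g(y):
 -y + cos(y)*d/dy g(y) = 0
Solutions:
 g(y) = C1 + Integral(y/cos(y), y)


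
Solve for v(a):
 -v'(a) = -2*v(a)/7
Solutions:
 v(a) = C1*exp(2*a/7)


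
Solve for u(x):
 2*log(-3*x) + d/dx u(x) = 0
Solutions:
 u(x) = C1 - 2*x*log(-x) + 2*x*(1 - log(3))


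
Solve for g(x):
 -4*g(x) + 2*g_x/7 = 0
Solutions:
 g(x) = C1*exp(14*x)


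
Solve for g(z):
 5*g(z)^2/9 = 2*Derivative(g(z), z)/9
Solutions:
 g(z) = -2/(C1 + 5*z)


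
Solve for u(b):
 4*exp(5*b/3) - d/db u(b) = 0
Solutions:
 u(b) = C1 + 12*exp(5*b/3)/5


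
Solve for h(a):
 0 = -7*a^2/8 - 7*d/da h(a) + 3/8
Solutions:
 h(a) = C1 - a^3/24 + 3*a/56


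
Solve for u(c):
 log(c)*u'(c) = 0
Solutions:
 u(c) = C1


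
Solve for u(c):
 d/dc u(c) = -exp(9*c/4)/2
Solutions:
 u(c) = C1 - 2*exp(9*c/4)/9


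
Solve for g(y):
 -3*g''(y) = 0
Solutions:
 g(y) = C1 + C2*y


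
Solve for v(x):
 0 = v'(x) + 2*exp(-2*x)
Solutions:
 v(x) = C1 + exp(-2*x)


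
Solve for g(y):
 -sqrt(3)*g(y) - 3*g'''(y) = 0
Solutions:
 g(y) = C3*exp(-3^(5/6)*y/3) + (C1*sin(3^(1/3)*y/2) + C2*cos(3^(1/3)*y/2))*exp(3^(5/6)*y/6)


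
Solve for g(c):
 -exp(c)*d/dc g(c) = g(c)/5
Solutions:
 g(c) = C1*exp(exp(-c)/5)


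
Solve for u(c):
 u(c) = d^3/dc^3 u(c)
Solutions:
 u(c) = C3*exp(c) + (C1*sin(sqrt(3)*c/2) + C2*cos(sqrt(3)*c/2))*exp(-c/2)


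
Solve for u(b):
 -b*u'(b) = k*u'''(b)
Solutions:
 u(b) = C1 + Integral(C2*airyai(b*(-1/k)^(1/3)) + C3*airybi(b*(-1/k)^(1/3)), b)


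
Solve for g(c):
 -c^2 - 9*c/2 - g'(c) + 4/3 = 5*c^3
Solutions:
 g(c) = C1 - 5*c^4/4 - c^3/3 - 9*c^2/4 + 4*c/3


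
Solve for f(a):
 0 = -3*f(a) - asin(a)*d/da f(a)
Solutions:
 f(a) = C1*exp(-3*Integral(1/asin(a), a))


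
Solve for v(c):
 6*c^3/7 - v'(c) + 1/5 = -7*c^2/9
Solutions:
 v(c) = C1 + 3*c^4/14 + 7*c^3/27 + c/5


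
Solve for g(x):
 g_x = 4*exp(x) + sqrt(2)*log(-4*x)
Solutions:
 g(x) = C1 + sqrt(2)*x*log(-x) + sqrt(2)*x*(-1 + 2*log(2)) + 4*exp(x)


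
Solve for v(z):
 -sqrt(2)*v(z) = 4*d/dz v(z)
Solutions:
 v(z) = C1*exp(-sqrt(2)*z/4)


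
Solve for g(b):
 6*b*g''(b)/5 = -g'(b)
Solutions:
 g(b) = C1 + C2*b^(1/6)


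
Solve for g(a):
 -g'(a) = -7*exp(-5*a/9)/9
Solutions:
 g(a) = C1 - 7*exp(-5*a/9)/5


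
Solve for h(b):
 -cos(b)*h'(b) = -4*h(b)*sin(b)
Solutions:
 h(b) = C1/cos(b)^4


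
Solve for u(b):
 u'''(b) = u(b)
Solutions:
 u(b) = C3*exp(b) + (C1*sin(sqrt(3)*b/2) + C2*cos(sqrt(3)*b/2))*exp(-b/2)


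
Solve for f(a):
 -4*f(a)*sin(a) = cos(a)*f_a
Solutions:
 f(a) = C1*cos(a)^4


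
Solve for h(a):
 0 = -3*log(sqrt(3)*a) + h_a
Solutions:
 h(a) = C1 + 3*a*log(a) - 3*a + 3*a*log(3)/2


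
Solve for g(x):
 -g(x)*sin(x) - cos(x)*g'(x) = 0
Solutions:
 g(x) = C1*cos(x)


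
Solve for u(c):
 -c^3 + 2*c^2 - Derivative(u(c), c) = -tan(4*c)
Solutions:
 u(c) = C1 - c^4/4 + 2*c^3/3 - log(cos(4*c))/4


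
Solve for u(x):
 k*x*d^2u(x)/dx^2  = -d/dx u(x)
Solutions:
 u(x) = C1 + x^(((re(k) - 1)*re(k) + im(k)^2)/(re(k)^2 + im(k)^2))*(C2*sin(log(x)*Abs(im(k))/(re(k)^2 + im(k)^2)) + C3*cos(log(x)*im(k)/(re(k)^2 + im(k)^2)))


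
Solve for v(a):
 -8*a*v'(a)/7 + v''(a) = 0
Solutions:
 v(a) = C1 + C2*erfi(2*sqrt(7)*a/7)


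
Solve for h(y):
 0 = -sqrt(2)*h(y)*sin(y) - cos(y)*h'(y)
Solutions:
 h(y) = C1*cos(y)^(sqrt(2))


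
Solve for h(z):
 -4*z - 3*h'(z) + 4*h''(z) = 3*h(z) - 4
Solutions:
 h(z) = C1*exp(z*(3 - sqrt(57))/8) + C2*exp(z*(3 + sqrt(57))/8) - 4*z/3 + 8/3


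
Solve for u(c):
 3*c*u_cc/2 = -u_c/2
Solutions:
 u(c) = C1 + C2*c^(2/3)


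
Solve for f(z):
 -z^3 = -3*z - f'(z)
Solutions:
 f(z) = C1 + z^4/4 - 3*z^2/2


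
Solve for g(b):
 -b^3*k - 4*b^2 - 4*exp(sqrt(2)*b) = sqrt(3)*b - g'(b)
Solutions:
 g(b) = C1 + b^4*k/4 + 4*b^3/3 + sqrt(3)*b^2/2 + 2*sqrt(2)*exp(sqrt(2)*b)


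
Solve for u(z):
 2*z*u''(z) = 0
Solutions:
 u(z) = C1 + C2*z


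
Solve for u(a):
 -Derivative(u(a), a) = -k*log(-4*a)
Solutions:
 u(a) = C1 + a*k*log(-a) + a*k*(-1 + 2*log(2))


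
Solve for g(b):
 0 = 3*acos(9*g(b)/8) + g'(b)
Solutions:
 Integral(1/acos(9*_y/8), (_y, g(b))) = C1 - 3*b


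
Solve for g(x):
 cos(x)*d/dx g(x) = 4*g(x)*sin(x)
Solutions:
 g(x) = C1/cos(x)^4


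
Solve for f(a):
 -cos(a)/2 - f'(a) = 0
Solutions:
 f(a) = C1 - sin(a)/2


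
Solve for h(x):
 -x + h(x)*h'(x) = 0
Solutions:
 h(x) = -sqrt(C1 + x^2)
 h(x) = sqrt(C1 + x^2)


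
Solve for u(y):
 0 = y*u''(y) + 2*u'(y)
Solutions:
 u(y) = C1 + C2/y


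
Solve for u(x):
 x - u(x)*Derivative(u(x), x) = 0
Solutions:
 u(x) = -sqrt(C1 + x^2)
 u(x) = sqrt(C1 + x^2)


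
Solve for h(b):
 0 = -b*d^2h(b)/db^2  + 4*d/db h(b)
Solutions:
 h(b) = C1 + C2*b^5


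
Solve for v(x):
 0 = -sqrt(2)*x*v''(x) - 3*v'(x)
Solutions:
 v(x) = C1 + C2*x^(1 - 3*sqrt(2)/2)


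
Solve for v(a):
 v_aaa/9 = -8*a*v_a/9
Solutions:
 v(a) = C1 + Integral(C2*airyai(-2*a) + C3*airybi(-2*a), a)


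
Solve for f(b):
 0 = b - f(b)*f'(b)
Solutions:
 f(b) = -sqrt(C1 + b^2)
 f(b) = sqrt(C1 + b^2)


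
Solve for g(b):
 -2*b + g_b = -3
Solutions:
 g(b) = C1 + b^2 - 3*b


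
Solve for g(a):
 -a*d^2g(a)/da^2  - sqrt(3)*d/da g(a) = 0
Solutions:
 g(a) = C1 + C2*a^(1 - sqrt(3))


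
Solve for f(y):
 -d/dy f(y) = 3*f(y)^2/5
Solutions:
 f(y) = 5/(C1 + 3*y)


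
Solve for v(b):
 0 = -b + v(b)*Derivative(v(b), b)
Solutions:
 v(b) = -sqrt(C1 + b^2)
 v(b) = sqrt(C1 + b^2)


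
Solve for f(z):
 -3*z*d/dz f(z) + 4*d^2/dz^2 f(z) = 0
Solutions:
 f(z) = C1 + C2*erfi(sqrt(6)*z/4)


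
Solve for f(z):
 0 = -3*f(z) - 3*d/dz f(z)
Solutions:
 f(z) = C1*exp(-z)


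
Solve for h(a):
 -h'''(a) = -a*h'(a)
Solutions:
 h(a) = C1 + Integral(C2*airyai(a) + C3*airybi(a), a)


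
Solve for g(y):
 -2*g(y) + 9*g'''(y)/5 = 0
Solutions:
 g(y) = C3*exp(30^(1/3)*y/3) + (C1*sin(10^(1/3)*3^(5/6)*y/6) + C2*cos(10^(1/3)*3^(5/6)*y/6))*exp(-30^(1/3)*y/6)


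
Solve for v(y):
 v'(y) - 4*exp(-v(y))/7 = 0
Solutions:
 v(y) = log(C1 + 4*y/7)


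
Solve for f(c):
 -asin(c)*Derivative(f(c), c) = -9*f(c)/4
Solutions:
 f(c) = C1*exp(9*Integral(1/asin(c), c)/4)


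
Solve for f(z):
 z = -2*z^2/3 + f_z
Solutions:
 f(z) = C1 + 2*z^3/9 + z^2/2


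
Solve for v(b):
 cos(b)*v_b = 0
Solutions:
 v(b) = C1


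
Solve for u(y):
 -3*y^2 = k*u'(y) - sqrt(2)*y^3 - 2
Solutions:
 u(y) = C1 + sqrt(2)*y^4/(4*k) - y^3/k + 2*y/k


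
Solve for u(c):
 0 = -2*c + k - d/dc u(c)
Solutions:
 u(c) = C1 - c^2 + c*k


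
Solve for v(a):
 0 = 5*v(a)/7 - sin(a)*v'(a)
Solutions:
 v(a) = C1*(cos(a) - 1)^(5/14)/(cos(a) + 1)^(5/14)


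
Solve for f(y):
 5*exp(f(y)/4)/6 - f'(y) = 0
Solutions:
 f(y) = 4*log(-1/(C1 + 5*y)) + 4*log(24)


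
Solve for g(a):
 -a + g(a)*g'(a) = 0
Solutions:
 g(a) = -sqrt(C1 + a^2)
 g(a) = sqrt(C1 + a^2)


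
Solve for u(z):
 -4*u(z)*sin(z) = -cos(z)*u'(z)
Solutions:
 u(z) = C1/cos(z)^4


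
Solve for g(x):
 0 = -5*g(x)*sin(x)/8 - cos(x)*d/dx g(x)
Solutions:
 g(x) = C1*cos(x)^(5/8)


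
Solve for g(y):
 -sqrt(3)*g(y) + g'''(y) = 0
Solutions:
 g(y) = C3*exp(3^(1/6)*y) + (C1*sin(3^(2/3)*y/2) + C2*cos(3^(2/3)*y/2))*exp(-3^(1/6)*y/2)


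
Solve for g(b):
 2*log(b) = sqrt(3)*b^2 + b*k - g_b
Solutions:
 g(b) = C1 + sqrt(3)*b^3/3 + b^2*k/2 - 2*b*log(b) + 2*b


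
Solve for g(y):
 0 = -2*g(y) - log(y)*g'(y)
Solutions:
 g(y) = C1*exp(-2*li(y))


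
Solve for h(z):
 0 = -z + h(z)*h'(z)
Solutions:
 h(z) = -sqrt(C1 + z^2)
 h(z) = sqrt(C1 + z^2)


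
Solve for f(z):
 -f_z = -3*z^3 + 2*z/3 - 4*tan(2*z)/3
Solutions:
 f(z) = C1 + 3*z^4/4 - z^2/3 - 2*log(cos(2*z))/3


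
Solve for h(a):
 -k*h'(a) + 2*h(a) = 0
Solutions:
 h(a) = C1*exp(2*a/k)


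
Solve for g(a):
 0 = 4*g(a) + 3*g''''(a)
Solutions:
 g(a) = (C1*sin(3^(3/4)*a/3) + C2*cos(3^(3/4)*a/3))*exp(-3^(3/4)*a/3) + (C3*sin(3^(3/4)*a/3) + C4*cos(3^(3/4)*a/3))*exp(3^(3/4)*a/3)


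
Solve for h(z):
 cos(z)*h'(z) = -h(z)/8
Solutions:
 h(z) = C1*(sin(z) - 1)^(1/16)/(sin(z) + 1)^(1/16)


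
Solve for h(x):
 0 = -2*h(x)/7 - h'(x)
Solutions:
 h(x) = C1*exp(-2*x/7)


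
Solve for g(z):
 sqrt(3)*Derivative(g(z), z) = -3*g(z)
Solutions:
 g(z) = C1*exp(-sqrt(3)*z)


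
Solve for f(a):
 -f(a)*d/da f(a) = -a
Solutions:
 f(a) = -sqrt(C1 + a^2)
 f(a) = sqrt(C1 + a^2)


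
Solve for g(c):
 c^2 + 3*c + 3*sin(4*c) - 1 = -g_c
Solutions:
 g(c) = C1 - c^3/3 - 3*c^2/2 + c + 3*cos(4*c)/4


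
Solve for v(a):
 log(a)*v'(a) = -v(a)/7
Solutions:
 v(a) = C1*exp(-li(a)/7)


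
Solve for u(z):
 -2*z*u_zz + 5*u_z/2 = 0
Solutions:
 u(z) = C1 + C2*z^(9/4)


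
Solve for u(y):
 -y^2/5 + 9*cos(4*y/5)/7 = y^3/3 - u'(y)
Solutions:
 u(y) = C1 + y^4/12 + y^3/15 - 45*sin(4*y/5)/28


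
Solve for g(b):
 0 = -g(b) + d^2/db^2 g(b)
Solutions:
 g(b) = C1*exp(-b) + C2*exp(b)


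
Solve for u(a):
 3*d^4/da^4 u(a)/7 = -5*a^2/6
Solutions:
 u(a) = C1 + C2*a + C3*a^2 + C4*a^3 - 7*a^6/1296


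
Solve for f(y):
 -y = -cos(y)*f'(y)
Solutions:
 f(y) = C1 + Integral(y/cos(y), y)


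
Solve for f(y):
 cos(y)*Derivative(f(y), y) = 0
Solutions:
 f(y) = C1


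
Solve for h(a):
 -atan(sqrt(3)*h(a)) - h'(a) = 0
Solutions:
 Integral(1/atan(sqrt(3)*_y), (_y, h(a))) = C1 - a


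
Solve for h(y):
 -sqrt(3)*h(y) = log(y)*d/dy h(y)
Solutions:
 h(y) = C1*exp(-sqrt(3)*li(y))


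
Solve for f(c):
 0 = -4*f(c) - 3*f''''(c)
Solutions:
 f(c) = (C1*sin(3^(3/4)*c/3) + C2*cos(3^(3/4)*c/3))*exp(-3^(3/4)*c/3) + (C3*sin(3^(3/4)*c/3) + C4*cos(3^(3/4)*c/3))*exp(3^(3/4)*c/3)


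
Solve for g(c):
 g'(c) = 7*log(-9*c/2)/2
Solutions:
 g(c) = C1 + 7*c*log(-c)/2 + c*(-7/2 - 7*log(2)/2 + 7*log(3))


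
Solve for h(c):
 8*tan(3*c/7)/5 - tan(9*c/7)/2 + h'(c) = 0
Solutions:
 h(c) = C1 + 56*log(cos(3*c/7))/15 - 7*log(cos(9*c/7))/18


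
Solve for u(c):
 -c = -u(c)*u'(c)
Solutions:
 u(c) = -sqrt(C1 + c^2)
 u(c) = sqrt(C1 + c^2)


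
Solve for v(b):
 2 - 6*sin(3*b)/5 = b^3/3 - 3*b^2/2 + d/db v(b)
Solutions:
 v(b) = C1 - b^4/12 + b^3/2 + 2*b + 2*cos(3*b)/5


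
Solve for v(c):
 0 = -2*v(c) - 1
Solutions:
 v(c) = -1/2


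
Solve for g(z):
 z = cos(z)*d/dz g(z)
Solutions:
 g(z) = C1 + Integral(z/cos(z), z)


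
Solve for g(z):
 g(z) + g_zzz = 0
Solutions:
 g(z) = C3*exp(-z) + (C1*sin(sqrt(3)*z/2) + C2*cos(sqrt(3)*z/2))*exp(z/2)


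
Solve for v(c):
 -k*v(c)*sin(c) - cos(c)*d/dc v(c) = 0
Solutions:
 v(c) = C1*exp(k*log(cos(c)))


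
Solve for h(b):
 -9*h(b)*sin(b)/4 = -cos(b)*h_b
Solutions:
 h(b) = C1/cos(b)^(9/4)


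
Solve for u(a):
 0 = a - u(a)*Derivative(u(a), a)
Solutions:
 u(a) = -sqrt(C1 + a^2)
 u(a) = sqrt(C1 + a^2)


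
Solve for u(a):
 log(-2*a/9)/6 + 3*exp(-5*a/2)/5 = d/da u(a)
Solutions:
 u(a) = C1 + a*log(-a)/6 + a*(-2*log(3) - 1 + log(2))/6 - 6*exp(-5*a/2)/25


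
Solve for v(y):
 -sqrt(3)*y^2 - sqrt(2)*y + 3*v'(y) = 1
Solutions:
 v(y) = C1 + sqrt(3)*y^3/9 + sqrt(2)*y^2/6 + y/3


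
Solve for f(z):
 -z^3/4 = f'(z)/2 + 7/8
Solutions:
 f(z) = C1 - z^4/8 - 7*z/4


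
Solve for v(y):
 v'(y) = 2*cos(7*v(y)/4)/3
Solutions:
 -2*y/3 - 2*log(sin(7*v(y)/4) - 1)/7 + 2*log(sin(7*v(y)/4) + 1)/7 = C1


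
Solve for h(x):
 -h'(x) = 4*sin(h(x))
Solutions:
 h(x) = -acos((-C1 - exp(8*x))/(C1 - exp(8*x))) + 2*pi
 h(x) = acos((-C1 - exp(8*x))/(C1 - exp(8*x)))


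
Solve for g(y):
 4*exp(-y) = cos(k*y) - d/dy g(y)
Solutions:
 g(y) = C1 + 4*exp(-y) + sin(k*y)/k


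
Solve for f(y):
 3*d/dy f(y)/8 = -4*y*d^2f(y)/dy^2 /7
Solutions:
 f(y) = C1 + C2*y^(11/32)


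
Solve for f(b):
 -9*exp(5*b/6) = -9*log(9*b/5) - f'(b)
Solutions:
 f(b) = C1 - 9*b*log(b) + 9*b*(-2*log(3) + 1 + log(5)) + 54*exp(5*b/6)/5


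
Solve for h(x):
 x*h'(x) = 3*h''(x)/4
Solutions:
 h(x) = C1 + C2*erfi(sqrt(6)*x/3)


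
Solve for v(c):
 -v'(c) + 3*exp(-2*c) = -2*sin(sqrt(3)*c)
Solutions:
 v(c) = C1 - 2*sqrt(3)*cos(sqrt(3)*c)/3 - 3*exp(-2*c)/2


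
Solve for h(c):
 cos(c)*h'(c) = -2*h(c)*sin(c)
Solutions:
 h(c) = C1*cos(c)^2


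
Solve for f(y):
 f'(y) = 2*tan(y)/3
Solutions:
 f(y) = C1 - 2*log(cos(y))/3


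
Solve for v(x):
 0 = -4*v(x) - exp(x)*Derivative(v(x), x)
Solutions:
 v(x) = C1*exp(4*exp(-x))


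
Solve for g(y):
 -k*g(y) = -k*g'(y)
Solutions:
 g(y) = C1*exp(y)


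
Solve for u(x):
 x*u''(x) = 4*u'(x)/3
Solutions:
 u(x) = C1 + C2*x^(7/3)


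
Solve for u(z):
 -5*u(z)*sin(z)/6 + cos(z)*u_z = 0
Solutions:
 u(z) = C1/cos(z)^(5/6)


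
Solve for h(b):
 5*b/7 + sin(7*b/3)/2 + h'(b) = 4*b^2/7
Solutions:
 h(b) = C1 + 4*b^3/21 - 5*b^2/14 + 3*cos(7*b/3)/14


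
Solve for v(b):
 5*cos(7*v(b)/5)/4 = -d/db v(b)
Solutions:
 5*b/4 - 5*log(sin(7*v(b)/5) - 1)/14 + 5*log(sin(7*v(b)/5) + 1)/14 = C1


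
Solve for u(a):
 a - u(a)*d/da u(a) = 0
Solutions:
 u(a) = -sqrt(C1 + a^2)
 u(a) = sqrt(C1 + a^2)


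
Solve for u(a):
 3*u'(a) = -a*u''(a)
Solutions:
 u(a) = C1 + C2/a^2


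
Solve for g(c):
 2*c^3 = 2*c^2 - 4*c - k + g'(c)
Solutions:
 g(c) = C1 + c^4/2 - 2*c^3/3 + 2*c^2 + c*k


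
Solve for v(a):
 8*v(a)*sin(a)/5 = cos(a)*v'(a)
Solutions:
 v(a) = C1/cos(a)^(8/5)


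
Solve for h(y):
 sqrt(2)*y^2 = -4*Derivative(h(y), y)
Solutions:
 h(y) = C1 - sqrt(2)*y^3/12


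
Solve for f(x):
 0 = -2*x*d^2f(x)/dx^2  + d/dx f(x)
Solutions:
 f(x) = C1 + C2*x^(3/2)


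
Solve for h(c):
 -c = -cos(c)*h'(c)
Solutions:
 h(c) = C1 + Integral(c/cos(c), c)


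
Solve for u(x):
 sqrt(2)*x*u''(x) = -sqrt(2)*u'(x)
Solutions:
 u(x) = C1 + C2*log(x)


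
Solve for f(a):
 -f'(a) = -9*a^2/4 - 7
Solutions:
 f(a) = C1 + 3*a^3/4 + 7*a


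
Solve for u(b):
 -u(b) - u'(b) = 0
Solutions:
 u(b) = C1*exp(-b)


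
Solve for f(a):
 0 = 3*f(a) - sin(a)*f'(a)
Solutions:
 f(a) = C1*(cos(a) - 1)^(3/2)/(cos(a) + 1)^(3/2)


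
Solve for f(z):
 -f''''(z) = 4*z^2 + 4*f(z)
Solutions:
 f(z) = -z^2 + (C1*sin(z) + C2*cos(z))*exp(-z) + (C3*sin(z) + C4*cos(z))*exp(z)


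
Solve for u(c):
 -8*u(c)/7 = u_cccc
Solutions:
 u(c) = (C1*sin(2^(1/4)*7^(3/4)*c/7) + C2*cos(2^(1/4)*7^(3/4)*c/7))*exp(-2^(1/4)*7^(3/4)*c/7) + (C3*sin(2^(1/4)*7^(3/4)*c/7) + C4*cos(2^(1/4)*7^(3/4)*c/7))*exp(2^(1/4)*7^(3/4)*c/7)


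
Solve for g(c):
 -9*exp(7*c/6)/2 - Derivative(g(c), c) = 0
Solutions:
 g(c) = C1 - 27*exp(7*c/6)/7


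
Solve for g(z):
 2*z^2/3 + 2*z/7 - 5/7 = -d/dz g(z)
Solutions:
 g(z) = C1 - 2*z^3/9 - z^2/7 + 5*z/7


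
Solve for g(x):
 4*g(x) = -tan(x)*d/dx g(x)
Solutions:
 g(x) = C1/sin(x)^4


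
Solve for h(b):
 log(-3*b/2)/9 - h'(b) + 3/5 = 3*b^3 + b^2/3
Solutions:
 h(b) = C1 - 3*b^4/4 - b^3/9 + b*log(-b)/9 + b*(-5*log(2) + 5*log(3) + 22)/45


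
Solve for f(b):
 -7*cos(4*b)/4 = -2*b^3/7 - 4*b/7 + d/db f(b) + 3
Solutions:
 f(b) = C1 + b^4/14 + 2*b^2/7 - 3*b - 7*sin(4*b)/16


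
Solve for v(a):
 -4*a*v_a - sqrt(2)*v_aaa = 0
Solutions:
 v(a) = C1 + Integral(C2*airyai(-sqrt(2)*a) + C3*airybi(-sqrt(2)*a), a)


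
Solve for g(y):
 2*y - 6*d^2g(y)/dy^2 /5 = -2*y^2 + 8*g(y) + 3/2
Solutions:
 g(y) = C1*sin(2*sqrt(15)*y/3) + C2*cos(2*sqrt(15)*y/3) + y^2/4 + y/4 - 21/80


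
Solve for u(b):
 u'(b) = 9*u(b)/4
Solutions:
 u(b) = C1*exp(9*b/4)


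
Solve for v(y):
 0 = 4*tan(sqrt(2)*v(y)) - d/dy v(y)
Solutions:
 v(y) = sqrt(2)*(pi - asin(C1*exp(4*sqrt(2)*y)))/2
 v(y) = sqrt(2)*asin(C1*exp(4*sqrt(2)*y))/2


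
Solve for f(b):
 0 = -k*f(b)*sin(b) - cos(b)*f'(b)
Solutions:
 f(b) = C1*exp(k*log(cos(b)))


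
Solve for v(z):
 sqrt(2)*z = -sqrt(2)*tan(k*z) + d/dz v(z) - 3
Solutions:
 v(z) = C1 + sqrt(2)*z^2/2 + 3*z + sqrt(2)*Piecewise((-log(cos(k*z))/k, Ne(k, 0)), (0, True))


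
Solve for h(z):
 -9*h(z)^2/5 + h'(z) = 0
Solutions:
 h(z) = -5/(C1 + 9*z)


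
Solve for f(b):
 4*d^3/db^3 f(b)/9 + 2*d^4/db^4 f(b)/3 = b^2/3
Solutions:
 f(b) = C1 + C2*b + C3*b^2 + C4*exp(-2*b/3) + b^5/80 - 3*b^4/32 + 9*b^3/16


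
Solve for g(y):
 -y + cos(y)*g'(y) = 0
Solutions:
 g(y) = C1 + Integral(y/cos(y), y)


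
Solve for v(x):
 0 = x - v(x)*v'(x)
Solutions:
 v(x) = -sqrt(C1 + x^2)
 v(x) = sqrt(C1 + x^2)


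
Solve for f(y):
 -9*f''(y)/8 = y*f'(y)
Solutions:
 f(y) = C1 + C2*erf(2*y/3)


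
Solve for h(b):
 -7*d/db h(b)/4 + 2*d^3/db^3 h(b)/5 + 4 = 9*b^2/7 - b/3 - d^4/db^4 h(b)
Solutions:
 h(b) = C1 + C2*exp(-b*(16/(15*sqrt(2467185) + 23561)^(1/3) + 8 + (15*sqrt(2467185) + 23561)^(1/3))/60)*sin(sqrt(3)*b*(-(15*sqrt(2467185) + 23561)^(1/3) + 16/(15*sqrt(2467185) + 23561)^(1/3))/60) + C3*exp(-b*(16/(15*sqrt(2467185) + 23561)^(1/3) + 8 + (15*sqrt(2467185) + 23561)^(1/3))/60)*cos(sqrt(3)*b*(-(15*sqrt(2467185) + 23561)^(1/3) + 16/(15*sqrt(2467185) + 23561)^(1/3))/60) + C4*exp(b*(-4 + 16/(15*sqrt(2467185) + 23561)^(1/3) + (15*sqrt(2467185) + 23561)^(1/3))/30) - 12*b^3/49 + 2*b^2/21 + 3344*b/1715


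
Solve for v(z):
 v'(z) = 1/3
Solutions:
 v(z) = C1 + z/3


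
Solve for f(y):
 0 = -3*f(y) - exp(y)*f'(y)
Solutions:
 f(y) = C1*exp(3*exp(-y))


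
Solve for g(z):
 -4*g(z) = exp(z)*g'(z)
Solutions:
 g(z) = C1*exp(4*exp(-z))


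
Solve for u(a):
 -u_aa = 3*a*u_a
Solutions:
 u(a) = C1 + C2*erf(sqrt(6)*a/2)


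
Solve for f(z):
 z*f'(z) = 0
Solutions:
 f(z) = C1


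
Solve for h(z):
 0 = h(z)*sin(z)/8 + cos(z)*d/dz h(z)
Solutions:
 h(z) = C1*cos(z)^(1/8)


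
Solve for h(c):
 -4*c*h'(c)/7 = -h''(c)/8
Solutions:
 h(c) = C1 + C2*erfi(4*sqrt(7)*c/7)


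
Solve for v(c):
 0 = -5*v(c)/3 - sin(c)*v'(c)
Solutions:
 v(c) = C1*(cos(c) + 1)^(5/6)/(cos(c) - 1)^(5/6)


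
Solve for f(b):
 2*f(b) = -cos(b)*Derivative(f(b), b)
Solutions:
 f(b) = C1*(sin(b) - 1)/(sin(b) + 1)


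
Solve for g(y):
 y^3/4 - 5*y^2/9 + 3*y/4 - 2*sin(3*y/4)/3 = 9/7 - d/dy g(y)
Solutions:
 g(y) = C1 - y^4/16 + 5*y^3/27 - 3*y^2/8 + 9*y/7 - 8*cos(3*y/4)/9


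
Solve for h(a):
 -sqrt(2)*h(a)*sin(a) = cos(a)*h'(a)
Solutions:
 h(a) = C1*cos(a)^(sqrt(2))


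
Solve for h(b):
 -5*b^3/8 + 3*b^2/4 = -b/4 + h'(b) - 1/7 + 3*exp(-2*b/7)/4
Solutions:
 h(b) = C1 - 5*b^4/32 + b^3/4 + b^2/8 + b/7 + 21*exp(-2*b/7)/8


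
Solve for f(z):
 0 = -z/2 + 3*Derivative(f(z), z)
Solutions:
 f(z) = C1 + z^2/12


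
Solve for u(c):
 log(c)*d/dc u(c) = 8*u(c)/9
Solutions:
 u(c) = C1*exp(8*li(c)/9)


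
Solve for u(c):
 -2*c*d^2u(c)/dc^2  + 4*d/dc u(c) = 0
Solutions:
 u(c) = C1 + C2*c^3


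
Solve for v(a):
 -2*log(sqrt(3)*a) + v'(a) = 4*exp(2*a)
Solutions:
 v(a) = C1 + 2*a*log(a) + a*(-2 + log(3)) + 2*exp(2*a)


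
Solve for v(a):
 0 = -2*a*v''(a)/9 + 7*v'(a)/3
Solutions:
 v(a) = C1 + C2*a^(23/2)


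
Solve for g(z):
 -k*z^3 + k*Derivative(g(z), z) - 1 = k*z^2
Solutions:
 g(z) = C1 + z^4/4 + z^3/3 + z/k


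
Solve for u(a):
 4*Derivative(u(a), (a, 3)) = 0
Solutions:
 u(a) = C1 + C2*a + C3*a^2


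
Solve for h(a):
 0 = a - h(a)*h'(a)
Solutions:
 h(a) = -sqrt(C1 + a^2)
 h(a) = sqrt(C1 + a^2)


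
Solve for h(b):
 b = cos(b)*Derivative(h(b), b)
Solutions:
 h(b) = C1 + Integral(b/cos(b), b)


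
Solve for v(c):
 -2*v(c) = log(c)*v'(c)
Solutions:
 v(c) = C1*exp(-2*li(c))


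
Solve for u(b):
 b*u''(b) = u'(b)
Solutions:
 u(b) = C1 + C2*b^2


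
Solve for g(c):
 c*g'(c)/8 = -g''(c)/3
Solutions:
 g(c) = C1 + C2*erf(sqrt(3)*c/4)


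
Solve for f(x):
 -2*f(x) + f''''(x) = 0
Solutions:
 f(x) = C1*exp(-2^(1/4)*x) + C2*exp(2^(1/4)*x) + C3*sin(2^(1/4)*x) + C4*cos(2^(1/4)*x)


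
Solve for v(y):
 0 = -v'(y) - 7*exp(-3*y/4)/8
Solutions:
 v(y) = C1 + 7*exp(-3*y/4)/6


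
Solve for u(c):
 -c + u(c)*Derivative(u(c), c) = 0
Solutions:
 u(c) = -sqrt(C1 + c^2)
 u(c) = sqrt(C1 + c^2)


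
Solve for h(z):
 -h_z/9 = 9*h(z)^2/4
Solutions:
 h(z) = 4/(C1 + 81*z)


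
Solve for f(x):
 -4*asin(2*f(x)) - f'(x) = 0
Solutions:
 Integral(1/asin(2*_y), (_y, f(x))) = C1 - 4*x


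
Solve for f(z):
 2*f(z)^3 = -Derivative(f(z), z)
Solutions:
 f(z) = -sqrt(2)*sqrt(-1/(C1 - 2*z))/2
 f(z) = sqrt(2)*sqrt(-1/(C1 - 2*z))/2


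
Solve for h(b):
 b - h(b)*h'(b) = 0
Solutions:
 h(b) = -sqrt(C1 + b^2)
 h(b) = sqrt(C1 + b^2)


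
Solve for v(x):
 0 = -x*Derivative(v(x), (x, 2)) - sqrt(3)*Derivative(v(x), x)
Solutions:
 v(x) = C1 + C2*x^(1 - sqrt(3))


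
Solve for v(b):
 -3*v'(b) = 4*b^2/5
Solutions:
 v(b) = C1 - 4*b^3/45


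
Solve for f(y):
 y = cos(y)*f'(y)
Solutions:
 f(y) = C1 + Integral(y/cos(y), y)


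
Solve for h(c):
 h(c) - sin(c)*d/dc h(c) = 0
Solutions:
 h(c) = C1*sqrt(cos(c) - 1)/sqrt(cos(c) + 1)


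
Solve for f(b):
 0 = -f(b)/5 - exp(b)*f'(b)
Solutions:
 f(b) = C1*exp(exp(-b)/5)


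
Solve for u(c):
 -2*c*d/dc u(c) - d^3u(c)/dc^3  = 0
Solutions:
 u(c) = C1 + Integral(C2*airyai(-2^(1/3)*c) + C3*airybi(-2^(1/3)*c), c)


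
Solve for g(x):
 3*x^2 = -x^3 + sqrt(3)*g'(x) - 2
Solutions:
 g(x) = C1 + sqrt(3)*x^4/12 + sqrt(3)*x^3/3 + 2*sqrt(3)*x/3


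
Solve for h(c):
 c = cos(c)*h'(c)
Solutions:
 h(c) = C1 + Integral(c/cos(c), c)


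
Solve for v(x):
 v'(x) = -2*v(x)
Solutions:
 v(x) = C1*exp(-2*x)


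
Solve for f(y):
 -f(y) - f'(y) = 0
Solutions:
 f(y) = C1*exp(-y)


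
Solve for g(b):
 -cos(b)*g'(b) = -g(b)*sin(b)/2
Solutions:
 g(b) = C1/sqrt(cos(b))


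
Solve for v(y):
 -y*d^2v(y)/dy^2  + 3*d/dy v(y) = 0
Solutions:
 v(y) = C1 + C2*y^4


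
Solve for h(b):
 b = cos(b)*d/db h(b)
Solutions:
 h(b) = C1 + Integral(b/cos(b), b)


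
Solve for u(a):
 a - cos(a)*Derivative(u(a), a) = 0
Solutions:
 u(a) = C1 + Integral(a/cos(a), a)


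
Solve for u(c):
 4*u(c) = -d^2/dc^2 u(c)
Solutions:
 u(c) = C1*sin(2*c) + C2*cos(2*c)


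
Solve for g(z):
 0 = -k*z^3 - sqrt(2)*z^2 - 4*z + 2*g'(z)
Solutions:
 g(z) = C1 + k*z^4/8 + sqrt(2)*z^3/6 + z^2


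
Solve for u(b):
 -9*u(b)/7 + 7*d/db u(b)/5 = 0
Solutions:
 u(b) = C1*exp(45*b/49)


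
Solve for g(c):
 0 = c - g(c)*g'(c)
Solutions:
 g(c) = -sqrt(C1 + c^2)
 g(c) = sqrt(C1 + c^2)


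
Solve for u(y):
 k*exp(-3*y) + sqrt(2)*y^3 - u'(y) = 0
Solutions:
 u(y) = C1 - k*exp(-3*y)/3 + sqrt(2)*y^4/4


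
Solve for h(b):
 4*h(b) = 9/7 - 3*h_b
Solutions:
 h(b) = C1*exp(-4*b/3) + 9/28


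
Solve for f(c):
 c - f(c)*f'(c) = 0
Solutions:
 f(c) = -sqrt(C1 + c^2)
 f(c) = sqrt(C1 + c^2)


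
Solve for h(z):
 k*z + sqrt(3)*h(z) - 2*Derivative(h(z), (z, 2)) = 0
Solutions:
 h(z) = C1*exp(-sqrt(2)*3^(1/4)*z/2) + C2*exp(sqrt(2)*3^(1/4)*z/2) - sqrt(3)*k*z/3


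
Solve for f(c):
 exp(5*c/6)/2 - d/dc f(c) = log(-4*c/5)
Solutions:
 f(c) = C1 - c*log(-c) + c*(-2*log(2) + 1 + log(5)) + 3*exp(5*c/6)/5


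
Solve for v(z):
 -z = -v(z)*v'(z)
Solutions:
 v(z) = -sqrt(C1 + z^2)
 v(z) = sqrt(C1 + z^2)


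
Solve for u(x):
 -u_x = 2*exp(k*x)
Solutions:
 u(x) = C1 - 2*exp(k*x)/k


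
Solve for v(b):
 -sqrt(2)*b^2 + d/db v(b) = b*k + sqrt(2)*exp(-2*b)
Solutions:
 v(b) = C1 + sqrt(2)*b^3/3 + b^2*k/2 - sqrt(2)*exp(-2*b)/2


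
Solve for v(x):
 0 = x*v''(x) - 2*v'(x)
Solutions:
 v(x) = C1 + C2*x^3


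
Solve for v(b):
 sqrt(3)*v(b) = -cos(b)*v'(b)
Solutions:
 v(b) = C1*(sin(b) - 1)^(sqrt(3)/2)/(sin(b) + 1)^(sqrt(3)/2)


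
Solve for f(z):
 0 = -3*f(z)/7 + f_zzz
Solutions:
 f(z) = C3*exp(3^(1/3)*7^(2/3)*z/7) + (C1*sin(3^(5/6)*7^(2/3)*z/14) + C2*cos(3^(5/6)*7^(2/3)*z/14))*exp(-3^(1/3)*7^(2/3)*z/14)


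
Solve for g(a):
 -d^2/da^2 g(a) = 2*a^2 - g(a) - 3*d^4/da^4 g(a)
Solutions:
 g(a) = 2*a^2 + (C1*sin(3^(3/4)*a*sin(atan(sqrt(11))/2)/3) + C2*cos(3^(3/4)*a*sin(atan(sqrt(11))/2)/3))*exp(-3^(3/4)*a*cos(atan(sqrt(11))/2)/3) + (C3*sin(3^(3/4)*a*sin(atan(sqrt(11))/2)/3) + C4*cos(3^(3/4)*a*sin(atan(sqrt(11))/2)/3))*exp(3^(3/4)*a*cos(atan(sqrt(11))/2)/3) + 4


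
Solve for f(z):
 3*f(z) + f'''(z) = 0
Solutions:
 f(z) = C3*exp(-3^(1/3)*z) + (C1*sin(3^(5/6)*z/2) + C2*cos(3^(5/6)*z/2))*exp(3^(1/3)*z/2)


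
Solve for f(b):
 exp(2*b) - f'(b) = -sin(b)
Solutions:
 f(b) = C1 + exp(2*b)/2 - cos(b)


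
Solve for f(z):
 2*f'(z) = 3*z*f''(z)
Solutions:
 f(z) = C1 + C2*z^(5/3)


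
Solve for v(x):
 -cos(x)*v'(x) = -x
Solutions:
 v(x) = C1 + Integral(x/cos(x), x)


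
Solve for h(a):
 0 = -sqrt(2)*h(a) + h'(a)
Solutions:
 h(a) = C1*exp(sqrt(2)*a)


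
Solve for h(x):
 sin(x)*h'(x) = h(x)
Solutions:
 h(x) = C1*sqrt(cos(x) - 1)/sqrt(cos(x) + 1)


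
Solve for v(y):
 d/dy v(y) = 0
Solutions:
 v(y) = C1


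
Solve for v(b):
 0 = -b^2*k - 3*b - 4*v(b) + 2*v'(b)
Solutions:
 v(b) = C1*exp(2*b) - b^2*k/4 - b*k/4 - 3*b/4 - k/8 - 3/8


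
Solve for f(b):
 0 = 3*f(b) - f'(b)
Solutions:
 f(b) = C1*exp(3*b)


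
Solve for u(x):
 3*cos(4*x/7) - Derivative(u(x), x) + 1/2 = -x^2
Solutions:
 u(x) = C1 + x^3/3 + x/2 + 21*sin(4*x/7)/4


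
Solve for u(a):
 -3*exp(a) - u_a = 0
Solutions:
 u(a) = C1 - 3*exp(a)


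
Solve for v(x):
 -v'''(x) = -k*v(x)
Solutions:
 v(x) = C1*exp(k^(1/3)*x) + C2*exp(k^(1/3)*x*(-1 + sqrt(3)*I)/2) + C3*exp(-k^(1/3)*x*(1 + sqrt(3)*I)/2)


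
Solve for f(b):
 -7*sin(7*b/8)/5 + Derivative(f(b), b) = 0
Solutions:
 f(b) = C1 - 8*cos(7*b/8)/5


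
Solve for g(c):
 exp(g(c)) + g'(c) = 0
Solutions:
 g(c) = log(1/(C1 + c))


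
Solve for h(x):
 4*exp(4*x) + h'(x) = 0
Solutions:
 h(x) = C1 - exp(4*x)


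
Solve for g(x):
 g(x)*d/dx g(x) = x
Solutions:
 g(x) = -sqrt(C1 + x^2)
 g(x) = sqrt(C1 + x^2)


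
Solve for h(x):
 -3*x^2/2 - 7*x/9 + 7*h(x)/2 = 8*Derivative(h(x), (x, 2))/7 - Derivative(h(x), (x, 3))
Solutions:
 h(x) = C1*exp(x*(128*2^(2/3)/(147*sqrt(182193) + 62779)^(1/3) + 32 + 2^(1/3)*(147*sqrt(182193) + 62779)^(1/3))/84)*sin(2^(1/3)*sqrt(3)*x*(-(147*sqrt(182193) + 62779)^(1/3) + 128*2^(1/3)/(147*sqrt(182193) + 62779)^(1/3))/84) + C2*exp(x*(128*2^(2/3)/(147*sqrt(182193) + 62779)^(1/3) + 32 + 2^(1/3)*(147*sqrt(182193) + 62779)^(1/3))/84)*cos(2^(1/3)*sqrt(3)*x*(-(147*sqrt(182193) + 62779)^(1/3) + 128*2^(1/3)/(147*sqrt(182193) + 62779)^(1/3))/84) + C3*exp(x*(-2^(1/3)*(147*sqrt(182193) + 62779)^(1/3) - 128*2^(2/3)/(147*sqrt(182193) + 62779)^(1/3) + 16)/42) + 3*x^2/7 + 2*x/9 + 96/343


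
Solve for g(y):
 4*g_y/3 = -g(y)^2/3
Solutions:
 g(y) = 4/(C1 + y)


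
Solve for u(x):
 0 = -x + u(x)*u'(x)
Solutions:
 u(x) = -sqrt(C1 + x^2)
 u(x) = sqrt(C1 + x^2)


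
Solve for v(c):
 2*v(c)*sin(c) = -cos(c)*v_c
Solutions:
 v(c) = C1*cos(c)^2


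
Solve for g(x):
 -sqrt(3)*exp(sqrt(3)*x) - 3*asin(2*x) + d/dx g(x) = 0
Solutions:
 g(x) = C1 + 3*x*asin(2*x) + 3*sqrt(1 - 4*x^2)/2 + exp(sqrt(3)*x)


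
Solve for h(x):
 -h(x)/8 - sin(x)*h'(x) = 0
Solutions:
 h(x) = C1*(cos(x) + 1)^(1/16)/(cos(x) - 1)^(1/16)


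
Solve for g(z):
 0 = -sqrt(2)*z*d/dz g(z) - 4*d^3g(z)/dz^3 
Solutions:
 g(z) = C1 + Integral(C2*airyai(-sqrt(2)*z/2) + C3*airybi(-sqrt(2)*z/2), z)


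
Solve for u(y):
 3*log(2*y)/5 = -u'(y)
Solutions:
 u(y) = C1 - 3*y*log(y)/5 - 3*y*log(2)/5 + 3*y/5


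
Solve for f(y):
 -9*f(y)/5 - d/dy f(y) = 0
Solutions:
 f(y) = C1*exp(-9*y/5)


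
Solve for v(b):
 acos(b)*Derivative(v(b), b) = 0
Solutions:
 v(b) = C1


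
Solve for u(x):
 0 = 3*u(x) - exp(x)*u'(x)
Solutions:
 u(x) = C1*exp(-3*exp(-x))


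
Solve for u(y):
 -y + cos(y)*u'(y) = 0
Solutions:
 u(y) = C1 + Integral(y/cos(y), y)


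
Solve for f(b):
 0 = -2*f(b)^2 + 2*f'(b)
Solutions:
 f(b) = -1/(C1 + b)


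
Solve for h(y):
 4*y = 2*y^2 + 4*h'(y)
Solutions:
 h(y) = C1 - y^3/6 + y^2/2


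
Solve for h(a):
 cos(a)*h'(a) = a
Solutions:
 h(a) = C1 + Integral(a/cos(a), a)


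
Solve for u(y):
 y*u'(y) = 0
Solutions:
 u(y) = C1


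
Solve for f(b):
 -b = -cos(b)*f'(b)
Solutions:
 f(b) = C1 + Integral(b/cos(b), b)


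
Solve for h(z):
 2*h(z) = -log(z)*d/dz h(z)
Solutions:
 h(z) = C1*exp(-2*li(z))


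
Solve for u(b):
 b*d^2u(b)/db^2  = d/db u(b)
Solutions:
 u(b) = C1 + C2*b^2


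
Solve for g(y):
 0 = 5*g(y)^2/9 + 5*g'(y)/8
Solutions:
 g(y) = 9/(C1 + 8*y)


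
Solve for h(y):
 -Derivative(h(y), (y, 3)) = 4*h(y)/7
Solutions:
 h(y) = C3*exp(-14^(2/3)*y/7) + (C1*sin(14^(2/3)*sqrt(3)*y/14) + C2*cos(14^(2/3)*sqrt(3)*y/14))*exp(14^(2/3)*y/14)


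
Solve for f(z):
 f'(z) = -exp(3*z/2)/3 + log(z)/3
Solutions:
 f(z) = C1 + z*log(z)/3 - z/3 - 2*exp(3*z/2)/9


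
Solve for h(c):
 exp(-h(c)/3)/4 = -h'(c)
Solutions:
 h(c) = 3*log(C1 - c/12)


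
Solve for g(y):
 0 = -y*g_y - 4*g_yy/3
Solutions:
 g(y) = C1 + C2*erf(sqrt(6)*y/4)


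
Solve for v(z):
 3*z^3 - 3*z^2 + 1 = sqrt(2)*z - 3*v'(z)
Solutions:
 v(z) = C1 - z^4/4 + z^3/3 + sqrt(2)*z^2/6 - z/3


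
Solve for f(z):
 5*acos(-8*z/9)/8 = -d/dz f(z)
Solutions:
 f(z) = C1 - 5*z*acos(-8*z/9)/8 - 5*sqrt(81 - 64*z^2)/64


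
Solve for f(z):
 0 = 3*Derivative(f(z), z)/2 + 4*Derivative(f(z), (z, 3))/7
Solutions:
 f(z) = C1 + C2*sin(sqrt(42)*z/4) + C3*cos(sqrt(42)*z/4)


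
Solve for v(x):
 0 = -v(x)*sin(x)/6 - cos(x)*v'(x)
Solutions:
 v(x) = C1*cos(x)^(1/6)


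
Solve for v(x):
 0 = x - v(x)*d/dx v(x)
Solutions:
 v(x) = -sqrt(C1 + x^2)
 v(x) = sqrt(C1 + x^2)


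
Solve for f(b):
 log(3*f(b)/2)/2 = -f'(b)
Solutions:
 -2*Integral(1/(-log(_y) - log(3) + log(2)), (_y, f(b))) = C1 - b


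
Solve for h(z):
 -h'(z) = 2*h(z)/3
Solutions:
 h(z) = C1*exp(-2*z/3)


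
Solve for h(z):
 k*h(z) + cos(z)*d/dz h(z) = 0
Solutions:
 h(z) = C1*exp(k*(log(sin(z) - 1) - log(sin(z) + 1))/2)


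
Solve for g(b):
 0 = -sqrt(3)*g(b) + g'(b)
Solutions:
 g(b) = C1*exp(sqrt(3)*b)


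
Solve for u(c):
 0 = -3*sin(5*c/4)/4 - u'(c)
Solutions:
 u(c) = C1 + 3*cos(5*c/4)/5


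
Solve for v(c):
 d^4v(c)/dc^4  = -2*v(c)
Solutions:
 v(c) = (C1*sin(2^(3/4)*c/2) + C2*cos(2^(3/4)*c/2))*exp(-2^(3/4)*c/2) + (C3*sin(2^(3/4)*c/2) + C4*cos(2^(3/4)*c/2))*exp(2^(3/4)*c/2)


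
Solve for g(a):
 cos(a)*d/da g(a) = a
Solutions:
 g(a) = C1 + Integral(a/cos(a), a)


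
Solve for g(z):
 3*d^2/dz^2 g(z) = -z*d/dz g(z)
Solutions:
 g(z) = C1 + C2*erf(sqrt(6)*z/6)


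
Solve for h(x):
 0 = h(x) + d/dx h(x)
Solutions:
 h(x) = C1*exp(-x)


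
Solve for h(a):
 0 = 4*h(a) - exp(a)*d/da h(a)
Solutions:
 h(a) = C1*exp(-4*exp(-a))


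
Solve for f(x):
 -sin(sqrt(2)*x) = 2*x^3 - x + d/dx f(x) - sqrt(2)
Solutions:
 f(x) = C1 - x^4/2 + x^2/2 + sqrt(2)*x + sqrt(2)*cos(sqrt(2)*x)/2


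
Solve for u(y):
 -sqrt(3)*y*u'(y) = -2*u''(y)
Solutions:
 u(y) = C1 + C2*erfi(3^(1/4)*y/2)


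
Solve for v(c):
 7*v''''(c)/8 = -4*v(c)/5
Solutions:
 v(c) = (C1*sin(70^(3/4)*c/35) + C2*cos(70^(3/4)*c/35))*exp(-70^(3/4)*c/35) + (C3*sin(70^(3/4)*c/35) + C4*cos(70^(3/4)*c/35))*exp(70^(3/4)*c/35)


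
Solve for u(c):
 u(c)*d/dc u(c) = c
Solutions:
 u(c) = -sqrt(C1 + c^2)
 u(c) = sqrt(C1 + c^2)


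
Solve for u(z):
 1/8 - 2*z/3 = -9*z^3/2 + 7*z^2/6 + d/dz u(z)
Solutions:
 u(z) = C1 + 9*z^4/8 - 7*z^3/18 - z^2/3 + z/8


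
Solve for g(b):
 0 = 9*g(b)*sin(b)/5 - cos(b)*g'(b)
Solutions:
 g(b) = C1/cos(b)^(9/5)


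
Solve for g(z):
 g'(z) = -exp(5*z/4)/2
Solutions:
 g(z) = C1 - 2*exp(5*z/4)/5


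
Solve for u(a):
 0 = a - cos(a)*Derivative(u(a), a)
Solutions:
 u(a) = C1 + Integral(a/cos(a), a)


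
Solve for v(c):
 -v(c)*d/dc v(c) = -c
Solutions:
 v(c) = -sqrt(C1 + c^2)
 v(c) = sqrt(C1 + c^2)


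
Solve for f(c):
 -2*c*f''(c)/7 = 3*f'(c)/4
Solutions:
 f(c) = C1 + C2/c^(13/8)


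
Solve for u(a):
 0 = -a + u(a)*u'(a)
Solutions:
 u(a) = -sqrt(C1 + a^2)
 u(a) = sqrt(C1 + a^2)


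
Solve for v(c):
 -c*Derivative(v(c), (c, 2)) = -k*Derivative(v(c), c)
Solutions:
 v(c) = C1 + c^(re(k) + 1)*(C2*sin(log(c)*Abs(im(k))) + C3*cos(log(c)*im(k)))


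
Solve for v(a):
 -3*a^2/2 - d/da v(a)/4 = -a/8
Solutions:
 v(a) = C1 - 2*a^3 + a^2/4


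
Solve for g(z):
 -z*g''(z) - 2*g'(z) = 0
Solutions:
 g(z) = C1 + C2/z


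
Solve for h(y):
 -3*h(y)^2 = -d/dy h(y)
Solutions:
 h(y) = -1/(C1 + 3*y)


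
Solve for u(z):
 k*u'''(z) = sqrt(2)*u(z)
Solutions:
 u(z) = C1*exp(2^(1/6)*z*(1/k)^(1/3)) + C2*exp(2^(1/6)*z*(-1 + sqrt(3)*I)*(1/k)^(1/3)/2) + C3*exp(-2^(1/6)*z*(1 + sqrt(3)*I)*(1/k)^(1/3)/2)


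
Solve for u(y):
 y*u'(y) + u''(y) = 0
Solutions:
 u(y) = C1 + C2*erf(sqrt(2)*y/2)


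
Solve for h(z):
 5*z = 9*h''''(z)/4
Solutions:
 h(z) = C1 + C2*z + C3*z^2 + C4*z^3 + z^5/54


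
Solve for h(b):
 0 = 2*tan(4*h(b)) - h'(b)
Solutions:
 h(b) = -asin(C1*exp(8*b))/4 + pi/4
 h(b) = asin(C1*exp(8*b))/4


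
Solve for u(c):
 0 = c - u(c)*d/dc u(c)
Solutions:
 u(c) = -sqrt(C1 + c^2)
 u(c) = sqrt(C1 + c^2)


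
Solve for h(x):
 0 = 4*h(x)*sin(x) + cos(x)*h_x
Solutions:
 h(x) = C1*cos(x)^4


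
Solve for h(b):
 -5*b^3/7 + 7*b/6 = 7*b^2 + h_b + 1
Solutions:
 h(b) = C1 - 5*b^4/28 - 7*b^3/3 + 7*b^2/12 - b


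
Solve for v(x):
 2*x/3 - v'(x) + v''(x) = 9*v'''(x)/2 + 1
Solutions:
 v(x) = C1 + x^2/3 - x/3 + (C2*sin(sqrt(17)*x/9) + C3*cos(sqrt(17)*x/9))*exp(x/9)


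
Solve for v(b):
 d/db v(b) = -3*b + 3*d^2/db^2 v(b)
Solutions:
 v(b) = C1 + C2*exp(b/3) - 3*b^2/2 - 9*b


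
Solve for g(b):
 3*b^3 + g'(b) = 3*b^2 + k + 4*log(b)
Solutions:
 g(b) = C1 - 3*b^4/4 + b^3 + b*k + 4*b*log(b) - 4*b


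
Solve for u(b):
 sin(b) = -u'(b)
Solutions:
 u(b) = C1 + cos(b)


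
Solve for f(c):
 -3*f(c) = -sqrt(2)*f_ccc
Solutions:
 f(c) = C3*exp(2^(5/6)*3^(1/3)*c/2) + (C1*sin(6^(5/6)*c/4) + C2*cos(6^(5/6)*c/4))*exp(-2^(5/6)*3^(1/3)*c/4)


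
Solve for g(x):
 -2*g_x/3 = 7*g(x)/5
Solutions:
 g(x) = C1*exp(-21*x/10)


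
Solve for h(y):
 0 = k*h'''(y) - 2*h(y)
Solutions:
 h(y) = C1*exp(2^(1/3)*y*(1/k)^(1/3)) + C2*exp(2^(1/3)*y*(-1 + sqrt(3)*I)*(1/k)^(1/3)/2) + C3*exp(-2^(1/3)*y*(1 + sqrt(3)*I)*(1/k)^(1/3)/2)


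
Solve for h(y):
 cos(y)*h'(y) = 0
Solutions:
 h(y) = C1


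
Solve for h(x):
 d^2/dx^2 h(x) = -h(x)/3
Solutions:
 h(x) = C1*sin(sqrt(3)*x/3) + C2*cos(sqrt(3)*x/3)


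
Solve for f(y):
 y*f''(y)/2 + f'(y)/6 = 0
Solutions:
 f(y) = C1 + C2*y^(2/3)


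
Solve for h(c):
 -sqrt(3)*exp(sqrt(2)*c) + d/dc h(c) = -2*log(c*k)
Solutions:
 h(c) = C1 - 2*c*log(c*k) + 2*c + sqrt(6)*exp(sqrt(2)*c)/2


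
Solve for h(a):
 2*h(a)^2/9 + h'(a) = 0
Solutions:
 h(a) = 9/(C1 + 2*a)


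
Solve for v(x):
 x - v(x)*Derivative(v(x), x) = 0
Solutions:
 v(x) = -sqrt(C1 + x^2)
 v(x) = sqrt(C1 + x^2)


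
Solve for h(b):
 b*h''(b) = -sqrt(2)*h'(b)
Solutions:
 h(b) = C1 + C2*b^(1 - sqrt(2))


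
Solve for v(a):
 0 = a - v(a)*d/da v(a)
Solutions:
 v(a) = -sqrt(C1 + a^2)
 v(a) = sqrt(C1 + a^2)


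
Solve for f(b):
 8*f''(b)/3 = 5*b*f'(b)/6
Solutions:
 f(b) = C1 + C2*erfi(sqrt(10)*b/8)


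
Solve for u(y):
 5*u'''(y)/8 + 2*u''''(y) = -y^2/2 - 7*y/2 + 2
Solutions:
 u(y) = C1 + C2*y + C3*y^2 + C4*exp(-5*y/16) - y^5/75 - y^4/50 + 296*y^3/375


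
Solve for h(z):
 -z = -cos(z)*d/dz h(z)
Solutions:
 h(z) = C1 + Integral(z/cos(z), z)


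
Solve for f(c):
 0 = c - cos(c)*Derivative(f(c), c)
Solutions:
 f(c) = C1 + Integral(c/cos(c), c)


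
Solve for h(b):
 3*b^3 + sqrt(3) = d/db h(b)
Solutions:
 h(b) = C1 + 3*b^4/4 + sqrt(3)*b


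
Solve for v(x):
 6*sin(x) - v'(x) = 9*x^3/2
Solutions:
 v(x) = C1 - 9*x^4/8 - 6*cos(x)


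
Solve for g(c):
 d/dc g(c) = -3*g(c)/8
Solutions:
 g(c) = C1*exp(-3*c/8)


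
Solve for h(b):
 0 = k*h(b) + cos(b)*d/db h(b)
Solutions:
 h(b) = C1*exp(k*(log(sin(b) - 1) - log(sin(b) + 1))/2)


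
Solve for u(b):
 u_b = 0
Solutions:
 u(b) = C1


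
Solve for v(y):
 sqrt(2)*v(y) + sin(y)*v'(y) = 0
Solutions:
 v(y) = C1*(cos(y) + 1)^(sqrt(2)/2)/(cos(y) - 1)^(sqrt(2)/2)


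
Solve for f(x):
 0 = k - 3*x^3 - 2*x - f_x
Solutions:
 f(x) = C1 + k*x - 3*x^4/4 - x^2


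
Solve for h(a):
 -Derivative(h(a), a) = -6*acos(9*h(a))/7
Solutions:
 Integral(1/acos(9*_y), (_y, h(a))) = C1 + 6*a/7


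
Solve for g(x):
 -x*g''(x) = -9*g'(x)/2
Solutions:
 g(x) = C1 + C2*x^(11/2)


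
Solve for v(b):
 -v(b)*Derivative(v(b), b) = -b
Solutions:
 v(b) = -sqrt(C1 + b^2)
 v(b) = sqrt(C1 + b^2)


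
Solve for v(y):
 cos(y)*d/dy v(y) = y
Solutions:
 v(y) = C1 + Integral(y/cos(y), y)


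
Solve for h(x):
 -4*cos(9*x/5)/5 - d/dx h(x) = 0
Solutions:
 h(x) = C1 - 4*sin(9*x/5)/9


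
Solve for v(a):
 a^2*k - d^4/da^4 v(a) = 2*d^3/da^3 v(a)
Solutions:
 v(a) = C1 + C2*a + C3*a^2 + C4*exp(-2*a) + a^5*k/120 - a^4*k/48 + a^3*k/24


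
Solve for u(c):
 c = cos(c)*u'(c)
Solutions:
 u(c) = C1 + Integral(c/cos(c), c)


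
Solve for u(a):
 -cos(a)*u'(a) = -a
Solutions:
 u(a) = C1 + Integral(a/cos(a), a)


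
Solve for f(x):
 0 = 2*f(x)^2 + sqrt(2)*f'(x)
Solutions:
 f(x) = 1/(C1 + sqrt(2)*x)


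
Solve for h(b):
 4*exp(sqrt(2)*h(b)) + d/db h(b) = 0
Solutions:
 h(b) = sqrt(2)*(2*log(1/(C1 + 4*b)) - log(2))/4


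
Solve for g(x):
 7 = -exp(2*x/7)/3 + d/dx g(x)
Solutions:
 g(x) = C1 + 7*x + 7*exp(2*x/7)/6


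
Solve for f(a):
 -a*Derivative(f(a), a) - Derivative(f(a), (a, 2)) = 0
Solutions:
 f(a) = C1 + C2*erf(sqrt(2)*a/2)


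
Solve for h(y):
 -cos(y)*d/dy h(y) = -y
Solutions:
 h(y) = C1 + Integral(y/cos(y), y)


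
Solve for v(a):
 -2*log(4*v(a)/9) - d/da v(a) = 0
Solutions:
 Integral(1/(log(_y) - 2*log(3) + 2*log(2)), (_y, v(a)))/2 = C1 - a


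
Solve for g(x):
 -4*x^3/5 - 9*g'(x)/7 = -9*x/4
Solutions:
 g(x) = C1 - 7*x^4/45 + 7*x^2/8


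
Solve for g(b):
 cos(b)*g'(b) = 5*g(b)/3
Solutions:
 g(b) = C1*(sin(b) + 1)^(5/6)/(sin(b) - 1)^(5/6)


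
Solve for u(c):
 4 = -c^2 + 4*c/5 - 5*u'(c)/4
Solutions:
 u(c) = C1 - 4*c^3/15 + 8*c^2/25 - 16*c/5


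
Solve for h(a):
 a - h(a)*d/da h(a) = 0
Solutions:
 h(a) = -sqrt(C1 + a^2)
 h(a) = sqrt(C1 + a^2)


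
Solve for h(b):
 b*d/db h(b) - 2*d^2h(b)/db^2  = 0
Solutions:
 h(b) = C1 + C2*erfi(b/2)


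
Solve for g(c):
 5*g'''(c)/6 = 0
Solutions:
 g(c) = C1 + C2*c + C3*c^2


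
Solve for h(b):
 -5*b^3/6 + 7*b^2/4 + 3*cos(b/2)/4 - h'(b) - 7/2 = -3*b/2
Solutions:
 h(b) = C1 - 5*b^4/24 + 7*b^3/12 + 3*b^2/4 - 7*b/2 + 3*sin(b/2)/2
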